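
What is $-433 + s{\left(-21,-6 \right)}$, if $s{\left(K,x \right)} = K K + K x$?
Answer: $134$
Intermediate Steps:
$s{\left(K,x \right)} = K^{2} + K x$
$-433 + s{\left(-21,-6 \right)} = -433 - 21 \left(-21 - 6\right) = -433 - -567 = -433 + 567 = 134$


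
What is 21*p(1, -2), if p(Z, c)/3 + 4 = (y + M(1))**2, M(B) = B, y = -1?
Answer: -252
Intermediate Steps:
p(Z, c) = -12 (p(Z, c) = -12 + 3*(-1 + 1)**2 = -12 + 3*0**2 = -12 + 3*0 = -12 + 0 = -12)
21*p(1, -2) = 21*(-12) = -252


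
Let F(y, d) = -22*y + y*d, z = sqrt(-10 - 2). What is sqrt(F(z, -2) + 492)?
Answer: 2*sqrt(123 - 12*I*sqrt(3)) ≈ 22.26 - 1.8675*I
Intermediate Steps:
z = 2*I*sqrt(3) (z = sqrt(-12) = 2*I*sqrt(3) ≈ 3.4641*I)
F(y, d) = -22*y + d*y
sqrt(F(z, -2) + 492) = sqrt((2*I*sqrt(3))*(-22 - 2) + 492) = sqrt((2*I*sqrt(3))*(-24) + 492) = sqrt(-48*I*sqrt(3) + 492) = sqrt(492 - 48*I*sqrt(3))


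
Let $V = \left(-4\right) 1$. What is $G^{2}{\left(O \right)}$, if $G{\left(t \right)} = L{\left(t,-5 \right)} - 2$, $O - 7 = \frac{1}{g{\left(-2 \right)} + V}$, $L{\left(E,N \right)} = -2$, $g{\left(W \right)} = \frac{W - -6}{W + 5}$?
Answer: $16$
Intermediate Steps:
$g{\left(W \right)} = \frac{6 + W}{5 + W}$ ($g{\left(W \right)} = \frac{W + 6}{5 + W} = \frac{6 + W}{5 + W}$)
$V = -4$
$O = \frac{53}{8}$ ($O = 7 + \frac{1}{\frac{6 - 2}{5 - 2} - 4} = 7 + \frac{1}{\frac{1}{3} \cdot 4 - 4} = 7 + \frac{1}{\frac{4}{3} - 4} = 7 + \frac{1}{- \frac{8}{3}} = 7 - \frac{3}{8} = \frac{53}{8} \approx 6.625$)
$G{\left(t \right)} = -4$ ($G{\left(t \right)} = -2 - 2 = -4$)
$G^{2}{\left(O \right)} = \left(-4\right)^{2} = 16$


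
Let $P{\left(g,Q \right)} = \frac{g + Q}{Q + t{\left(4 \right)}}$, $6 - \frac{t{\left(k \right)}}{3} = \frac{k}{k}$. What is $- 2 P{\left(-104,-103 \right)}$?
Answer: $- \frac{207}{44} \approx -4.7045$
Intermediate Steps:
$t{\left(k \right)} = 15$ ($t{\left(k \right)} = 18 - 3 \frac{k}{k} = 18 - 3 = 15$)
$P{\left(g,Q \right)} = \frac{Q + g}{15 + Q}$ ($P{\left(g,Q \right)} = \frac{g + Q}{Q + 15} = \frac{Q + g}{15 + Q}$)
$- 2 P{\left(-104,-103 \right)} = - 2 \frac{-103 - 104}{15 - 103} = - 2 \frac{1}{-88} \left(-207\right) = - 2 \left(\left(- \frac{1}{88}\right) \left(-207\right)\right) = \left(-2\right) \frac{207}{88} = - \frac{207}{44}$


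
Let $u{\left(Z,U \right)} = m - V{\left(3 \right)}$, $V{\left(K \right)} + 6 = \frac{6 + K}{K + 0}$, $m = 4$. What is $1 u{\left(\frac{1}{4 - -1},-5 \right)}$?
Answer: $7$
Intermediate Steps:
$V{\left(K \right)} = -6 + \frac{6 + K}{K}$ ($V{\left(K \right)} = -6 + \frac{6 + K}{K + 0} = -6 + \frac{6 + K}{K}$)
$u{\left(Z,U \right)} = 7$ ($u{\left(Z,U \right)} = 4 - \left(-5 + \frac{6}{3}\right) = 4 - \left(-5 + 6 \cdot \frac{1}{3}\right) = 4 - \left(-5 + 2\right) = 4 - -3 = 4 + 3 = 7$)
$1 u{\left(\frac{1}{4 - -1},-5 \right)} = 1 \cdot 7 = 7$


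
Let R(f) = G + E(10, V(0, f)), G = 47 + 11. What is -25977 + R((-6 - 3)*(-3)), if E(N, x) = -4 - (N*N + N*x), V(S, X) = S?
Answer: -26023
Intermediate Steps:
E(N, x) = -4 - N² - N*x (E(N, x) = -4 - (N² + N*x) = -4 + (-N² - N*x) = -4 - N² - N*x)
G = 58
R(f) = -46 (R(f) = 58 + (-4 - 1*10² - 1*10*0) = 58 + (-4 - 1*100 + 0) = 58 + (-4 - 100 + 0) = 58 - 104 = -46)
-25977 + R((-6 - 3)*(-3)) = -25977 - 46 = -26023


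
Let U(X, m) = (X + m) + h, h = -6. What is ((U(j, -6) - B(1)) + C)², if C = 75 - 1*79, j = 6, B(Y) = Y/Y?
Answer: 121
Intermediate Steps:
B(Y) = 1
U(X, m) = -6 + X + m (U(X, m) = (X + m) - 6 = -6 + X + m)
C = -4 (C = 75 - 79 = -4)
((U(j, -6) - B(1)) + C)² = (((-6 + 6 - 6) - 1*1) - 4)² = ((-6 - 1) - 4)² = (-7 - 4)² = (-11)² = 121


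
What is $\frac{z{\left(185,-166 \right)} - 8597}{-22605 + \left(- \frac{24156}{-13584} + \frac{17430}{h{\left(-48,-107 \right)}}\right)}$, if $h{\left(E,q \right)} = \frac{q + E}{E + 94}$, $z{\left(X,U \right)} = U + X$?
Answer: $\frac{301019176}{974715249} \approx 0.30883$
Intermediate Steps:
$h{\left(E,q \right)} = \frac{E + q}{94 + E}$
$\frac{z{\left(185,-166 \right)} - 8597}{-22605 + \left(- \frac{24156}{-13584} + \frac{17430}{h{\left(-48,-107 \right)}}\right)} = \frac{\left(-166 + 185\right) - 8597}{-22605 + \left(- \frac{24156}{-13584} + \frac{17430}{\frac{1}{94 - 48} \left(-48 - 107\right)}\right)} = \frac{19 - 8597}{-22605 + \left(\left(-24156\right) \left(- \frac{1}{13584}\right) + \frac{17430}{\frac{1}{46} \left(-155\right)}\right)} = - \frac{8578}{-22605 + \left(\frac{2013}{1132} + \frac{17430}{\frac{1}{46} \left(-155\right)}\right)} = - \frac{8578}{-22605 + \left(\frac{2013}{1132} + \frac{17430}{- \frac{155}{46}}\right)} = - \frac{8578}{-22605 + \left(\frac{2013}{1132} + 17430 \left(- \frac{46}{155}\right)\right)} = - \frac{8578}{-22605 + \left(\frac{2013}{1132} - \frac{160356}{31}\right)} = - \frac{8578}{-22605 - \frac{181460589}{35092}} = - \frac{8578}{- \frac{974715249}{35092}} = \left(-8578\right) \left(- \frac{35092}{974715249}\right) = \frac{301019176}{974715249}$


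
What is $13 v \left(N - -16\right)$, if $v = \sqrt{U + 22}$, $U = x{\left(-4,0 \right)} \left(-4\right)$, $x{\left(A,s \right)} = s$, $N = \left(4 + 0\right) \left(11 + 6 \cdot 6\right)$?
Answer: $2652 \sqrt{22} \approx 12439.0$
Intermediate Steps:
$N = 188$ ($N = 4 \left(11 + 36\right) = 4 \cdot 47 = 188$)
$U = 0$ ($U = 0 \left(-4\right) = 0$)
$v = \sqrt{22}$ ($v = \sqrt{0 + 22} = \sqrt{22} \approx 4.6904$)
$13 v \left(N - -16\right) = 13 \sqrt{22} \left(188 - -16\right) = 13 \sqrt{22} \left(188 + 16\right) = 13 \sqrt{22} \cdot 204 = 2652 \sqrt{22}$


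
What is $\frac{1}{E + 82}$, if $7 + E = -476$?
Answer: $- \frac{1}{401} \approx -0.0024938$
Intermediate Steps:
$E = -483$ ($E = -7 - 476 = -483$)
$\frac{1}{E + 82} = \frac{1}{-483 + 82} = \frac{1}{-401} = - \frac{1}{401}$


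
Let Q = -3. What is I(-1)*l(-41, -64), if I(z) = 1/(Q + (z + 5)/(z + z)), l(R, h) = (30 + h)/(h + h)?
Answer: -17/320 ≈ -0.053125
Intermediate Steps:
l(R, h) = (30 + h)/(2*h) (l(R, h) = (30 + h)/((2*h)) = (30 + h)*(1/(2*h)) = (30 + h)/(2*h))
I(z) = 1/(-3 + (5 + z)/(2*z)) (I(z) = 1/(-3 + (z + 5)/(z + z)) = 1/(-3 + (5 + z)/((2*z))) = 1/(-3 + (5 + z)*(1/(2*z))) = 1/(-3 + (5 + z)/(2*z)))
I(-1)*l(-41, -64) = (-2*(-1)/(-5 + 5*(-1)))*((½)*(30 - 64)/(-64)) = (-2*(-1)/(-5 - 5))*((½)*(-1/64)*(-34)) = -2*(-1)/(-10)*(17/64) = -2*(-1)*(-⅒)*(17/64) = -⅕*17/64 = -17/320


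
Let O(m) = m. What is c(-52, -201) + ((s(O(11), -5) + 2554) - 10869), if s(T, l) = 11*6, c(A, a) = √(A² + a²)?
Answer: -8249 + √43105 ≈ -8041.4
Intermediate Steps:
s(T, l) = 66
c(-52, -201) + ((s(O(11), -5) + 2554) - 10869) = √((-52)² + (-201)²) + ((66 + 2554) - 10869) = √(2704 + 40401) + (2620 - 10869) = √43105 - 8249 = -8249 + √43105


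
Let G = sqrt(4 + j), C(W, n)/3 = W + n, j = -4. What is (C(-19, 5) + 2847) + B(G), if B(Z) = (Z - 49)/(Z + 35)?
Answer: 14018/5 ≈ 2803.6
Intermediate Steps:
C(W, n) = 3*W + 3*n (C(W, n) = 3*(W + n) = 3*W + 3*n)
G = 0 (G = sqrt(4 - 4) = sqrt(0) = 0)
B(Z) = (-49 + Z)/(35 + Z)
(C(-19, 5) + 2847) + B(G) = ((3*(-19) + 3*5) + 2847) + (-49 + 0)/(35 + 0) = ((-57 + 15) + 2847) - 49/35 = (-42 + 2847) + (1/35)*(-49) = 2805 - 7/5 = 14018/5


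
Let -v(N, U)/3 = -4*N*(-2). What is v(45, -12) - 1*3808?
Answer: -4888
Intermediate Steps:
v(N, U) = -24*N (v(N, U) = -3*(-4*N)*(-2) = -24*N)
v(45, -12) - 1*3808 = -24*45 - 1*3808 = -1080 - 3808 = -4888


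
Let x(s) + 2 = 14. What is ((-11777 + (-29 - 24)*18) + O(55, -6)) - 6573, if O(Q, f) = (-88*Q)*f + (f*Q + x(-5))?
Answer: 9418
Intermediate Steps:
x(s) = 12 (x(s) = -2 + 14 = 12)
O(Q, f) = 12 - 87*Q*f (O(Q, f) = (-88*Q)*f + (f*Q + 12) = -88*Q*f + (Q*f + 12) = -88*Q*f + (12 + Q*f) = 12 - 87*Q*f)
((-11777 + (-29 - 24)*18) + O(55, -6)) - 6573 = ((-11777 + (-29 - 24)*18) + (12 - 87*55*(-6))) - 6573 = ((-11777 - 53*18) + (12 + 28710)) - 6573 = ((-11777 - 954) + 28722) - 6573 = (-12731 + 28722) - 6573 = 15991 - 6573 = 9418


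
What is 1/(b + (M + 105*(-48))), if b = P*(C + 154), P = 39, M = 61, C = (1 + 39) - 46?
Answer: 1/793 ≈ 0.0012610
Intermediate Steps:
C = -6 (C = 40 - 46 = -6)
b = 5772 (b = 39*(-6 + 154) = 39*148 = 5772)
1/(b + (M + 105*(-48))) = 1/(5772 + (61 + 105*(-48))) = 1/(5772 + (61 - 5040)) = 1/(5772 - 4979) = 1/793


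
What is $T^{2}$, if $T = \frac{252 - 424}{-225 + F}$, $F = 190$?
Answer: $\frac{29584}{1225} \approx 24.15$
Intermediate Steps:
$T = \frac{172}{35}$ ($T = \frac{252 - 424}{-225 + 190} = - \frac{172}{-35} = \left(-172\right) \left(- \frac{1}{35}\right) = \frac{172}{35} \approx 4.9143$)
$T^{2} = \left(\frac{172}{35}\right)^{2} = \frac{29584}{1225}$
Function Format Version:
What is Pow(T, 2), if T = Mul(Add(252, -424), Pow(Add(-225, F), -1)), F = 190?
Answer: Rational(29584, 1225) ≈ 24.150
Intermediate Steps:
T = Rational(172, 35) (T = Mul(Add(252, -424), Pow(Add(-225, 190), -1)) = Mul(-172, Pow(-35, -1)) = Mul(-172, Rational(-1, 35)) = Rational(172, 35) ≈ 4.9143)
Pow(T, 2) = Pow(Rational(172, 35), 2) = Rational(29584, 1225)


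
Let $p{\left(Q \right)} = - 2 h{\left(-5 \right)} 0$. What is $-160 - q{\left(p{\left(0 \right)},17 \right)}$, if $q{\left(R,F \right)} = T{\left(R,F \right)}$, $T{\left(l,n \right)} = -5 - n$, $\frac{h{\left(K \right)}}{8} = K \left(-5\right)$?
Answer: $-138$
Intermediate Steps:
$h{\left(K \right)} = - 40 K$ ($h{\left(K \right)} = 8 K \left(-5\right) = 8 \left(- 5 K\right) = - 40 K$)
$p{\left(Q \right)} = 0$ ($p{\left(Q \right)} = - 2 \left(\left(-40\right) \left(-5\right)\right) 0 = \left(-2\right) 200 \cdot 0 = \left(-400\right) 0 = 0$)
$q{\left(R,F \right)} = -5 - F$
$-160 - q{\left(p{\left(0 \right)},17 \right)} = -160 - \left(-5 - 17\right) = -160 - -22 = -160 + 22 = -138$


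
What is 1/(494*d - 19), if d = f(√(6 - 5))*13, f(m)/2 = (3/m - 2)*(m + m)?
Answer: 1/25669 ≈ 3.8958e-5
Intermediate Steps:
f(m) = 4*m*(-2 + 3/m) (f(m) = 2*((3/m - 2)*(m + m)) = 2*((-2 + 3/m)*(2*m)) = 2*(2*m*(-2 + 3/m)) = 4*m*(-2 + 3/m))
d = 52 (d = (12 - 8*√(6 - 5))*13 = (12 - 8*√1)*13 = (12 - 8*1)*13 = (12 - 8)*13 = 4*13 = 52)
1/(494*d - 19) = 1/(494*52 - 19) = 1/(25688 - 19) = 1/25669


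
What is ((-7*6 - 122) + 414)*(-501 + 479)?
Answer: -5500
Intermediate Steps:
((-7*6 - 122) + 414)*(-501 + 479) = ((-42 - 122) + 414)*(-22) = (-164 + 414)*(-22) = 250*(-22) = -5500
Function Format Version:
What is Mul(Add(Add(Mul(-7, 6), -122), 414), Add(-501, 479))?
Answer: -5500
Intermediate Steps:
Mul(Add(Add(Mul(-7, 6), -122), 414), Add(-501, 479)) = Mul(Add(Add(-42, -122), 414), -22) = Mul(Add(-164, 414), -22) = Mul(250, -22) = -5500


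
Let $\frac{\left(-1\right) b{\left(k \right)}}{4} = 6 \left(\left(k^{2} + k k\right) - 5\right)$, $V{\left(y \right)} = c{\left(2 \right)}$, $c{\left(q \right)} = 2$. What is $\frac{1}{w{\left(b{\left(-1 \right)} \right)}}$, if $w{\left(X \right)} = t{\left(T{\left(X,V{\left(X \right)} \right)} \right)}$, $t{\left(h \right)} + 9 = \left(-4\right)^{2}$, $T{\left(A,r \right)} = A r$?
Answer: $\frac{1}{7} \approx 0.14286$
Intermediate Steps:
$V{\left(y \right)} = 2$
$b{\left(k \right)} = 120 - 48 k^{2}$ ($b{\left(k \right)} = - 4 \cdot 6 \left(\left(k^{2} + k k\right) - 5\right) = - 4 \cdot 6 \left(\left(k^{2} + k^{2}\right) - 5\right) = - 4 \cdot 6 \left(2 k^{2} - 5\right) = - 4 \cdot 6 \left(-5 + 2 k^{2}\right) = - 4 \left(-30 + 12 k^{2}\right) = 120 - 48 k^{2}$)
$t{\left(h \right)} = 7$ ($t{\left(h \right)} = -9 + \left(-4\right)^{2} = -9 + 16 = 7$)
$w{\left(X \right)} = 7$
$\frac{1}{w{\left(b{\left(-1 \right)} \right)}} = \frac{1}{7}$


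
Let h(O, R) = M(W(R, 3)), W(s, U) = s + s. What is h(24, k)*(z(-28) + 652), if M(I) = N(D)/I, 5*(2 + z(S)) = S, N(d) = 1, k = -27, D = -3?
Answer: -179/15 ≈ -11.933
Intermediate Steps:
z(S) = -2 + S/5
W(s, U) = 2*s
M(I) = 1/I
h(O, R) = 1/(2*R)
h(24, k)*(z(-28) + 652) = ((½)/(-27))*((-2 + (⅕)*(-28)) + 652) = ((½)*(-1/27))*((-2 - 28/5) + 652) = -(-38/5 + 652)/54 = -1/54*3222/5 = -179/15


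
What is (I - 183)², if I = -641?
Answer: 678976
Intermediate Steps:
(I - 183)² = (-641 - 183)² = (-824)² = 678976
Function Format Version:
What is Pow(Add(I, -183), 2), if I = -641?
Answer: 678976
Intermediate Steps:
Pow(Add(I, -183), 2) = Pow(Add(-641, -183), 2) = Pow(-824, 2) = 678976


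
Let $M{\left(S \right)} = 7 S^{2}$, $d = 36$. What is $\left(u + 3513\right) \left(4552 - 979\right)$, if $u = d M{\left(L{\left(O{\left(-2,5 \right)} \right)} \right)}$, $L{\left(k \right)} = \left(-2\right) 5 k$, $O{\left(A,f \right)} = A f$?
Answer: $9016511949$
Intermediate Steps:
$L{\left(k \right)} = - 10 k$
$u = 2520000$ ($u = 36 \cdot 7 \left(- 10 \left(\left(-2\right) 5\right)\right)^{2} = 36 \cdot 7 \left(\left(-10\right) \left(-10\right)\right)^{2} = 36 \cdot 7 \cdot 100^{2} = 36 \cdot 7 \cdot 10000 = 36 \cdot 70000 = 2520000$)
$\left(u + 3513\right) \left(4552 - 979\right) = \left(2520000 + 3513\right) \left(4552 - 979\right) = 2523513 \cdot 3573 = 9016511949$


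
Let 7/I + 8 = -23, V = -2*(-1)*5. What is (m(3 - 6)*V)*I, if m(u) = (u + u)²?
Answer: -2520/31 ≈ -81.290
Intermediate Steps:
V = 10 (V = 2*5 = 10)
I = -7/31 (I = 7/(-8 - 23) = 7/(-31) = 7*(-1/31) = -7/31 ≈ -0.22581)
m(u) = 4*u² (m(u) = (2*u)² = 4*u²)
(m(3 - 6)*V)*I = ((4*(3 - 6)²)*10)*(-7/31) = ((4*(-3)²)*10)*(-7/31) = ((4*9)*10)*(-7/31) = (36*10)*(-7/31) = 360*(-7/31) = -2520/31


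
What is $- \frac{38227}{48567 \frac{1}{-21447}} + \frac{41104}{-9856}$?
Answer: $\frac{24043123061}{1424632} \approx 16877.0$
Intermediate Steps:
$- \frac{38227}{48567 \frac{1}{-21447}} + \frac{41104}{-9856} = - \frac{38227}{48567 \left(- \frac{1}{21447}\right)} + 41104 \left(- \frac{1}{9856}\right) = - \frac{38227}{- \frac{16189}{7149}} - \frac{367}{88} = \left(-38227\right) \left(- \frac{7149}{16189}\right) - \frac{367}{88} = \frac{273284823}{16189} - \frac{367}{88} = \frac{24043123061}{1424632}$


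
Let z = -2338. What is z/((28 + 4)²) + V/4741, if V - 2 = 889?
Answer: -462367/220672 ≈ -2.0953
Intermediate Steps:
V = 891 (V = 2 + 889 = 891)
z/((28 + 4)²) + V/4741 = -2338/(28 + 4)² + 891/4741 = -2338/(32²) + 891*(1/4741) = -2338/1024 + 81/431 = -2338*1/1024 + 81/431 = -1169/512 + 81/431 = -462367/220672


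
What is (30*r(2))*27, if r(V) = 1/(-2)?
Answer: -405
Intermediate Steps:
r(V) = -½
(30*r(2))*27 = (30*(-½))*27 = -15*27 = -405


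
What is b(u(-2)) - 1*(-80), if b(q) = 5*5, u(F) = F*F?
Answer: 105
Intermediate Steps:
u(F) = F²
b(q) = 25
b(u(-2)) - 1*(-80) = 25 - 1*(-80) = 25 + 80 = 105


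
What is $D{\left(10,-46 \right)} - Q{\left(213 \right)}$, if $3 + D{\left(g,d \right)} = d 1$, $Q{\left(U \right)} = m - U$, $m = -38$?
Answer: $202$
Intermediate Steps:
$Q{\left(U \right)} = -38 - U$
$D{\left(g,d \right)} = -3 + d$ ($D{\left(g,d \right)} = -3 + d 1 = -3 + d$)
$D{\left(10,-46 \right)} - Q{\left(213 \right)} = \left(-3 - 46\right) - \left(-38 - 213\right) = -49 - \left(-38 - 213\right) = -49 - -251 = -49 + 251 = 202$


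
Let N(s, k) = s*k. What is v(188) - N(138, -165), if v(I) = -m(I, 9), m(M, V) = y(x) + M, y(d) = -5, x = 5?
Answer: 22587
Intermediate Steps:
m(M, V) = -5 + M
N(s, k) = k*s
v(I) = 5 - I (v(I) = -(-5 + I) = 5 - I)
v(188) - N(138, -165) = (5 - 1*188) - (-165)*138 = (5 - 188) - 1*(-22770) = -183 + 22770 = 22587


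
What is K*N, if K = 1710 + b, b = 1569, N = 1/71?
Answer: 3279/71 ≈ 46.183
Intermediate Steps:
N = 1/71 ≈ 0.014085
K = 3279 (K = 1710 + 1569 = 3279)
K*N = 3279*(1/71) = 3279/71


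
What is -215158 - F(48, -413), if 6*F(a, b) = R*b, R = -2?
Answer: -645887/3 ≈ -2.1530e+5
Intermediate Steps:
F(a, b) = -b/3 (F(a, b) = (-2*b)/6 = -b/3)
-215158 - F(48, -413) = -215158 - (-1)*(-413)/3 = -215158 - 1*413/3 = -215158 - 413/3 = -645887/3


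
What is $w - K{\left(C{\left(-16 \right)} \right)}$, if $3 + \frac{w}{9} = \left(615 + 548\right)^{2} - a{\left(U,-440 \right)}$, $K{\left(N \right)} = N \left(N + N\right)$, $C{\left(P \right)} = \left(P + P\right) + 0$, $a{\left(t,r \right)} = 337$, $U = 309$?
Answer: $12168013$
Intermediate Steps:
$C{\left(P \right)} = 2 P$ ($C{\left(P \right)} = 2 P + 0 = 2 P$)
$K{\left(N \right)} = 2 N^{2}$ ($K{\left(N \right)} = N 2 N = 2 N^{2}$)
$w = 12170061$ ($w = -27 + 9 \left(\left(615 + 548\right)^{2} - 337\right) = -27 + 9 \left(1163^{2} - 337\right) = -27 + 9 \left(1352569 - 337\right) = -27 + 9 \cdot 1352232 = -27 + 12170088 = 12170061$)
$w - K{\left(C{\left(-16 \right)} \right)} = 12170061 - 2 \left(2 \left(-16\right)\right)^{2} = 12170061 - 2 \left(-32\right)^{2} = 12170061 - 2 \cdot 1024 = 12170061 - 2048 = 12168013$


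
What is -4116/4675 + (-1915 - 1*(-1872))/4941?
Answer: -20538181/23099175 ≈ -0.88913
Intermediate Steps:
-4116/4675 + (-1915 - 1*(-1872))/4941 = -4116*1/4675 + (-1915 + 1872)*(1/4941) = -4116/4675 - 43*1/4941 = -4116/4675 - 43/4941 = -20538181/23099175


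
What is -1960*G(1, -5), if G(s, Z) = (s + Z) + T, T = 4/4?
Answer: 5880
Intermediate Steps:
T = 1 (T = 4*(¼) = 1)
G(s, Z) = 1 + Z + s (G(s, Z) = (s + Z) + 1 = (Z + s) + 1 = 1 + Z + s)
-1960*G(1, -5) = -1960*(1 - 5 + 1) = -1960*(-3) = 5880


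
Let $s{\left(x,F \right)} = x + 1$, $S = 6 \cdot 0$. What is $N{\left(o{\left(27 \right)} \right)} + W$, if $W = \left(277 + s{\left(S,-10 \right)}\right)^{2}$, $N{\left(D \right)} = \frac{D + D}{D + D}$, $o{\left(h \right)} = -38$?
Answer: $77285$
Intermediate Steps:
$S = 0$
$s{\left(x,F \right)} = 1 + x$
$N{\left(D \right)} = 1$ ($N{\left(D \right)} = \frac{2 D}{2 D} = 2 D \frac{1}{2 D} = 1$)
$W = 77284$ ($W = \left(277 + \left(1 + 0\right)\right)^{2} = \left(277 + 1\right)^{2} = 278^{2} = 77284$)
$N{\left(o{\left(27 \right)} \right)} + W = 1 + 77284 = 77285$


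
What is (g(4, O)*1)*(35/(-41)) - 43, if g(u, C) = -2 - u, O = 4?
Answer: -1553/41 ≈ -37.878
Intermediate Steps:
(g(4, O)*1)*(35/(-41)) - 43 = ((-2 - 1*4)*1)*(35/(-41)) - 43 = ((-2 - 4)*1)*(35*(-1/41)) - 43 = -6*1*(-35/41) - 43 = -6*(-35/41) - 43 = 210/41 - 43 = -1553/41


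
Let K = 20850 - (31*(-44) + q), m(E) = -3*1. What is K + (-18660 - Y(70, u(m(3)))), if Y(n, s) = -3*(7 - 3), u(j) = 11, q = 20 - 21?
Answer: 3567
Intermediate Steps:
m(E) = -3
q = -1
Y(n, s) = -12 (Y(n, s) = -3*4 = -12)
K = 22215 (K = 20850 - (31*(-44) - 1) = 20850 - (-1364 - 1) = 20850 - 1*(-1365) = 20850 + 1365 = 22215)
K + (-18660 - Y(70, u(m(3)))) = 22215 + (-18660 - 1*(-12)) = 22215 + (-18660 + 12) = 22215 - 18648 = 3567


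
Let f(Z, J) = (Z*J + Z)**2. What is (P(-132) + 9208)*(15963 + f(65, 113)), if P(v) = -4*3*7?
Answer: 501127150812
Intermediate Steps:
P(v) = -84 (P(v) = -12*7 = -84)
f(Z, J) = (Z + J*Z)**2 (f(Z, J) = (J*Z + Z)**2 = (Z + J*Z)**2)
(P(-132) + 9208)*(15963 + f(65, 113)) = (-84 + 9208)*(15963 + 65**2*(1 + 113)**2) = 9124*(15963 + 4225*114**2) = 9124*(15963 + 4225*12996) = 9124*(15963 + 54908100) = 9124*54924063 = 501127150812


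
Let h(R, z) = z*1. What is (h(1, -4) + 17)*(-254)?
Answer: -3302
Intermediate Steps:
h(R, z) = z
(h(1, -4) + 17)*(-254) = (-4 + 17)*(-254) = 13*(-254) = -3302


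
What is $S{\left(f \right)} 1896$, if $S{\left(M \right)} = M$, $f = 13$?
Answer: $24648$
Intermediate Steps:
$S{\left(f \right)} 1896 = 13 \cdot 1896 = 24648$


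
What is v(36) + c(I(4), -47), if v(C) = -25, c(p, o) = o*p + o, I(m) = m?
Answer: -260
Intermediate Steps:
c(p, o) = o + o*p
v(36) + c(I(4), -47) = -25 - 47*(1 + 4) = -25 - 47*5 = -25 - 235 = -260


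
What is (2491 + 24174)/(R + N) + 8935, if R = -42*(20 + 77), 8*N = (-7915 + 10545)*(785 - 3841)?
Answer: 9013011625/1008734 ≈ 8935.0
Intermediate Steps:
N = -1004660 (N = ((-7915 + 10545)*(785 - 3841))/8 = (2630*(-3056))/8 = (⅛)*(-8037280) = -1004660)
R = -4074 (R = -42*97 = -4074)
(2491 + 24174)/(R + N) + 8935 = (2491 + 24174)/(-4074 - 1004660) + 8935 = 26665/(-1008734) + 8935 = 26665*(-1/1008734) + 8935 = -26665/1008734 + 8935 = 9013011625/1008734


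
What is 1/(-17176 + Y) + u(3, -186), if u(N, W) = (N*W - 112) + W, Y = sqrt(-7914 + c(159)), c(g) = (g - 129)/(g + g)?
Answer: -13384599379568/15636213165 - I*sqrt(22230161)/15636213165 ≈ -856.0 - 3.0154e-7*I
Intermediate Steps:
c(g) = (-129 + g)/(2*g) (c(g) = (-129 + g)/((2*g)) = (-129 + g)*(1/(2*g)) = (-129 + g)/(2*g))
Y = I*sqrt(22230161)/53 (Y = sqrt(-7914 + (1/2)*(-129 + 159)/159) = sqrt(-7914 + (1/2)*(1/159)*30) = sqrt(-7914 + 5/53) = sqrt(-419437/53) = I*sqrt(22230161)/53 ≈ 88.96*I)
u(N, W) = -112 + W + N*W (u(N, W) = (-112 + N*W) + W = -112 + W + N*W)
1/(-17176 + Y) + u(3, -186) = 1/(-17176 + I*sqrt(22230161)/53) + (-112 - 186 + 3*(-186)) = 1/(-17176 + I*sqrt(22230161)/53) + (-112 - 186 - 558) = 1/(-17176 + I*sqrt(22230161)/53) - 856 = -856 + 1/(-17176 + I*sqrt(22230161)/53)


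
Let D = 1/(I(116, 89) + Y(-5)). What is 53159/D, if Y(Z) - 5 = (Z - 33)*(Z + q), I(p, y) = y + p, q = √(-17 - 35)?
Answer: 21263600 - 4040084*I*√13 ≈ 2.1264e+7 - 1.4567e+7*I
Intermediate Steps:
q = 2*I*√13 (q = √(-52) = 2*I*√13 ≈ 7.2111*I)
I(p, y) = p + y
Y(Z) = 5 + (-33 + Z)*(Z + 2*I*√13) (Y(Z) = 5 + (Z - 33)*(Z + 2*I*√13) = 5 + (-33 + Z)*(Z + 2*I*√13))
D = 1/(400 - 76*I*√13) (D = 1/((116 + 89) + (5 + (-5)² - 33*(-5) - 66*I*√13 + 2*I*(-5)*√13)) = 1/(205 + (5 + 25 + 165 - 66*I*√13 - 10*I*√13)) = 1/(205 + (195 - 76*I*√13)) = 1/(400 - 76*I*√13) ≈ 0.0017015 + 0.0011656*I)
53159/D = 53159/(25/14693 + 19*I*√13/58772)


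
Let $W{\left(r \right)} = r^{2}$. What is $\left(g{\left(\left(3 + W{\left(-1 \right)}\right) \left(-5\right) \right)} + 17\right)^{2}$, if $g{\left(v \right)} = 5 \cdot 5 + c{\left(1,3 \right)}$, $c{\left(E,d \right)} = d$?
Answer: $2025$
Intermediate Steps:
$g{\left(v \right)} = 28$ ($g{\left(v \right)} = 5 \cdot 5 + 3 = 25 + 3 = 28$)
$\left(g{\left(\left(3 + W{\left(-1 \right)}\right) \left(-5\right) \right)} + 17\right)^{2} = \left(28 + 17\right)^{2} = 45^{2} = 2025$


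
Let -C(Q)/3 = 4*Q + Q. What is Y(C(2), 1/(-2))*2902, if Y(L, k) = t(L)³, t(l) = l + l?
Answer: -626832000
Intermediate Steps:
t(l) = 2*l
C(Q) = -15*Q (C(Q) = -3*(4*Q + Q) = -15*Q)
Y(L, k) = 8*L³ (Y(L, k) = (2*L)³ = 8*L³)
Y(C(2), 1/(-2))*2902 = (8*(-15*2)³)*2902 = (8*(-30)³)*2902 = (8*(-27000))*2902 = -216000*2902 = -626832000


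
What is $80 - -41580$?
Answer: $41660$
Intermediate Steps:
$80 - -41580 = 80 + 41580 = 41660$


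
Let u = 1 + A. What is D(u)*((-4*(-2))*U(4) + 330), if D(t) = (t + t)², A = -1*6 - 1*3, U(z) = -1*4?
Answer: 76288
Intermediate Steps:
U(z) = -4
A = -9 (A = -6 - 3 = -9)
u = -8 (u = 1 - 9 = -8)
D(t) = 4*t² (D(t) = (2*t)² = 4*t²)
D(u)*((-4*(-2))*U(4) + 330) = (4*(-8)²)*(-4*(-2)*(-4) + 330) = (4*64)*(8*(-4) + 330) = 256*(-32 + 330) = 256*298 = 76288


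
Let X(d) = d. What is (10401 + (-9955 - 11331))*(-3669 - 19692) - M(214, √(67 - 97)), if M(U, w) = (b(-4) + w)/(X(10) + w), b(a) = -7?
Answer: 3305698309/13 - 17*I*√30/130 ≈ 2.5428e+8 - 0.71625*I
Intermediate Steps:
M(U, w) = (-7 + w)/(10 + w)
(10401 + (-9955 - 11331))*(-3669 - 19692) - M(214, √(67 - 97)) = (10401 + (-9955 - 11331))*(-3669 - 19692) - (-7 + √(67 - 97))/(10 + √(67 - 97)) = (10401 - 21286)*(-23361) - (-7 + √(-30))/(10 + √(-30)) = -10885*(-23361) - (-7 + I*√30)/(10 + I*√30) = 254284485 - (-7 + I*√30)/(10 + I*√30)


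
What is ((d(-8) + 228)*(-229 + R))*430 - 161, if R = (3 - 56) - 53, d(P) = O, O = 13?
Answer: -34716211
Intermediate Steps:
d(P) = 13
R = -106 (R = -53 - 53 = -106)
((d(-8) + 228)*(-229 + R))*430 - 161 = ((13 + 228)*(-229 - 106))*430 - 161 = (241*(-335))*430 - 161 = -80735*430 - 161 = -34716050 - 161 = -34716211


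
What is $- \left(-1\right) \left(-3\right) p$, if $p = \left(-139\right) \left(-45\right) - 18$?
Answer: $-18711$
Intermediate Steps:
$p = 6237$ ($p = 6255 - 18 = 6237$)
$- \left(-1\right) \left(-3\right) p = - \left(-1\right) \left(-3\right) 6237 = - 3 \cdot 6237 = \left(-1\right) 18711 = -18711$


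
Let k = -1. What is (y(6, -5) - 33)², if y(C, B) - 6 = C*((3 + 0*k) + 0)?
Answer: 81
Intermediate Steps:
y(C, B) = 6 + 3*C (y(C, B) = 6 + C*((3 + 0*(-1)) + 0) = 6 + C*((3 + 0) + 0) = 6 + C*(3 + 0) = 6 + C*3 = 6 + 3*C)
(y(6, -5) - 33)² = ((6 + 3*6) - 33)² = ((6 + 18) - 33)² = (24 - 33)² = (-9)² = 81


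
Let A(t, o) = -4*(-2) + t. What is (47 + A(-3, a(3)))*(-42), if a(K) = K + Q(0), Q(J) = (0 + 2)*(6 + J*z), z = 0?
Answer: -2184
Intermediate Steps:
Q(J) = 12 (Q(J) = (0 + 2)*(6 + J*0) = 2*(6 + 0) = 2*6 = 12)
a(K) = 12 + K (a(K) = K + 12 = 12 + K)
A(t, o) = 8 + t
(47 + A(-3, a(3)))*(-42) = (47 + (8 - 3))*(-42) = (47 + 5)*(-42) = 52*(-42) = -2184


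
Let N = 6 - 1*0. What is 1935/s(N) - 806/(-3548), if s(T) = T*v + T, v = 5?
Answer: 191511/3548 ≈ 53.977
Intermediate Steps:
N = 6 (N = 6 + 0 = 6)
s(T) = 6*T (s(T) = T*5 + T = 5*T + T = 6*T)
1935/s(N) - 806/(-3548) = 1935/((6*6)) - 806/(-3548) = 1935/36 - 806*(-1/3548) = 1935*(1/36) + 403/1774 = 215/4 + 403/1774 = 191511/3548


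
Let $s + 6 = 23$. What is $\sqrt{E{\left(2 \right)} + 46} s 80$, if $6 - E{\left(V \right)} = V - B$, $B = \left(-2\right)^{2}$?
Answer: $4080 \sqrt{6} \approx 9993.9$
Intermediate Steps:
$B = 4$
$E{\left(V \right)} = 10 - V$ ($E{\left(V \right)} = 6 - \left(V - 4\right) = 6 - \left(-4 + V\right) = 10 - V$)
$s = 17$ ($s = -6 + 23 = 17$)
$\sqrt{E{\left(2 \right)} + 46} s 80 = \sqrt{\left(10 - 2\right) + 46} \cdot 17 \cdot 80 = \sqrt{8 + 46} \cdot 17 \cdot 80 = \sqrt{54} \cdot 17 \cdot 80 = 3 \sqrt{6} \cdot 17 \cdot 80 = 51 \sqrt{6} \cdot 80 = 4080 \sqrt{6}$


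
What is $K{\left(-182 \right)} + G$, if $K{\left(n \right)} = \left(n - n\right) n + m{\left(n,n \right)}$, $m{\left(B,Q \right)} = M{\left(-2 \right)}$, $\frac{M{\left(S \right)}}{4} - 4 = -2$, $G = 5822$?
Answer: $5830$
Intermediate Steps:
$M{\left(S \right)} = 8$ ($M{\left(S \right)} = 16 + 4 \left(-2\right) = 16 - 8 = 8$)
$m{\left(B,Q \right)} = 8$
$K{\left(n \right)} = 8$ ($K{\left(n \right)} = \left(n - n\right) n + 8 = 0 n + 8 = 0 + 8 = 8$)
$K{\left(-182 \right)} + G = 8 + 5822 = 5830$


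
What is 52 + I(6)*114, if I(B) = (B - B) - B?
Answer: -632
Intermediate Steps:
I(B) = -B (I(B) = 0 - B = -B)
52 + I(6)*114 = 52 - 1*6*114 = 52 - 6*114 = 52 - 684 = -632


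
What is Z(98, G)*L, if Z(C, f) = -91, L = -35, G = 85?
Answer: 3185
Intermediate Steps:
Z(98, G)*L = -91*(-35) = 3185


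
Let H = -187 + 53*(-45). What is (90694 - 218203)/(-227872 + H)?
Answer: 127509/230444 ≈ 0.55332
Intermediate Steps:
H = -2572 (H = -187 - 2385 = -2572)
(90694 - 218203)/(-227872 + H) = (90694 - 218203)/(-227872 - 2572) = -127509/(-230444) = -127509*(-1/230444) = 127509/230444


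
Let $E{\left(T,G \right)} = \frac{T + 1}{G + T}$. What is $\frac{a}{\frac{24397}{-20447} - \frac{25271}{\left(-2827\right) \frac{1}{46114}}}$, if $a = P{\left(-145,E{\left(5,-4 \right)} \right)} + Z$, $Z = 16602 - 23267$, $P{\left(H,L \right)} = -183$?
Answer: $- \frac{395839525312}{23827778971299} \approx -0.016613$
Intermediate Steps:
$E{\left(T,G \right)} = \frac{1 + T}{G + T}$
$Z = -6665$
$a = -6848$ ($a = -183 - 6665 = -6848$)
$\frac{a}{\frac{24397}{-20447} - \frac{25271}{\left(-2827\right) \frac{1}{46114}}} = - \frac{6848}{\frac{24397}{-20447} - \frac{25271}{\left(-2827\right) \frac{1}{46114}}} = - \frac{6848}{24397 \left(- \frac{1}{20447}\right) - \frac{25271}{\left(-2827\right) \frac{1}{46114}}} = - \frac{6848}{- \frac{24397}{20447} - \frac{25271}{- \frac{2827}{46114}}} = - \frac{6848}{- \frac{24397}{20447} - - \frac{1165346894}{2827}} = - \frac{6848}{- \frac{24397}{20447} + \frac{1165346894}{2827}} = - \frac{6848}{\frac{23827778971299}{57803669}} = \left(-6848\right) \frac{57803669}{23827778971299} = - \frac{395839525312}{23827778971299}$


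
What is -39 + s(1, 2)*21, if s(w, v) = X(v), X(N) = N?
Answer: 3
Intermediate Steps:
s(w, v) = v
-39 + s(1, 2)*21 = -39 + 2*21 = -39 + 42 = 3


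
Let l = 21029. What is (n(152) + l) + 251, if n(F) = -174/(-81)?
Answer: 574618/27 ≈ 21282.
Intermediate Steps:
n(F) = 58/27 (n(F) = -174*(-1/81) = 58/27)
(n(152) + l) + 251 = (58/27 + 21029) + 251 = 567841/27 + 251 = 574618/27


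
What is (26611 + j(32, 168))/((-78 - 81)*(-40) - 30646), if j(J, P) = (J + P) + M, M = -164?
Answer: -26647/24286 ≈ -1.0972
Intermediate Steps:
j(J, P) = -164 + J + P (j(J, P) = (J + P) - 164 = -164 + J + P)
(26611 + j(32, 168))/((-78 - 81)*(-40) - 30646) = (26611 + (-164 + 32 + 168))/((-78 - 81)*(-40) - 30646) = (26611 + 36)/(-159*(-40) - 30646) = 26647/(6360 - 30646) = 26647/(-24286) = 26647*(-1/24286) = -26647/24286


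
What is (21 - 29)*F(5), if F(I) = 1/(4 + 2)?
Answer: -4/3 ≈ -1.3333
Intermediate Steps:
F(I) = 1/6
(21 - 29)*F(5) = (21 - 29)*(1/6) = -8*1/6 = -4/3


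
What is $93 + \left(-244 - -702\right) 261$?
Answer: $119631$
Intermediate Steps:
$93 + \left(-244 - -702\right) 261 = 93 + \left(-244 + 702\right) 261 = 93 + 458 \cdot 261 = 93 + 119538 = 119631$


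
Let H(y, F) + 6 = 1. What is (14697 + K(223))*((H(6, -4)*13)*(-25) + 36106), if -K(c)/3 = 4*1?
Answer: 554079735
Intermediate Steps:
H(y, F) = -5 (H(y, F) = -6 + 1 = -5)
K(c) = -12
(14697 + K(223))*((H(6, -4)*13)*(-25) + 36106) = (14697 - 12)*(-5*13*(-25) + 36106) = 14685*(-65*(-25) + 36106) = 14685*(1625 + 36106) = 14685*37731 = 554079735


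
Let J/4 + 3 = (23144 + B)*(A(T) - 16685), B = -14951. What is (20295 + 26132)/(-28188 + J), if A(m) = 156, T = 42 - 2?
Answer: -46427/541716588 ≈ -8.5703e-5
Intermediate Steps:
T = 40
J = -541688400 (J = -12 + 4*((23144 - 14951)*(156 - 16685)) = -12 + 4*(8193*(-16529)) = -12 + 4*(-135422097) = -12 - 541688388 = -541688400)
(20295 + 26132)/(-28188 + J) = (20295 + 26132)/(-28188 - 541688400) = 46427/(-541716588) = 46427*(-1/541716588) = -46427/541716588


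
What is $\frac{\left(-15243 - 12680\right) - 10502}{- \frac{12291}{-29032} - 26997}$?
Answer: $\frac{1115554600}{783764613} \approx 1.4233$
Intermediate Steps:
$\frac{\left(-15243 - 12680\right) - 10502}{- \frac{12291}{-29032} - 26997} = \frac{\left(-15243 - 12680\right) - 10502}{\left(-12291\right) \left(- \frac{1}{29032}\right) - 26997} = \frac{-27923 - 10502}{\frac{12291}{29032} - 26997} = - \frac{38425}{- \frac{783764613}{29032}} = \left(-38425\right) \left(- \frac{29032}{783764613}\right) = \frac{1115554600}{783764613}$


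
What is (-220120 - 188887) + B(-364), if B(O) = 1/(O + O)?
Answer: -297757097/728 ≈ -4.0901e+5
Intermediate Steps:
B(O) = 1/(2*O)
(-220120 - 188887) + B(-364) = (-220120 - 188887) + (1/2)/(-364) = -409007 + (1/2)*(-1/364) = -409007 - 1/728 = -297757097/728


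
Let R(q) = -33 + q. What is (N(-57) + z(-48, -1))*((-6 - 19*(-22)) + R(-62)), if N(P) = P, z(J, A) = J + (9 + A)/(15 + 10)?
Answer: -829589/25 ≈ -33184.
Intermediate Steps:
z(J, A) = 9/25 + J + A/25 (z(J, A) = J + (9 + A)/25 = J + (9 + A)*(1/25) = J + (9/25 + A/25) = 9/25 + J + A/25)
(N(-57) + z(-48, -1))*((-6 - 19*(-22)) + R(-62)) = (-57 + (9/25 - 48 + (1/25)*(-1)))*((-6 - 19*(-22)) + (-33 - 62)) = (-57 + (9/25 - 48 - 1/25))*((-6 + 418) - 95) = (-57 - 1192/25)*(412 - 95) = -2617/25*317 = -829589/25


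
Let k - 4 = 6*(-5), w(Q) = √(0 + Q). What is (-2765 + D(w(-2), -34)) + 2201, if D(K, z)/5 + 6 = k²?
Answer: 2786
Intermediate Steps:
w(Q) = √Q
k = -26 (k = 4 + 6*(-5) = 4 - 30 = -26)
D(K, z) = 3350 (D(K, z) = -30 + 5*(-26)² = -30 + 5*676 = -30 + 3380 = 3350)
(-2765 + D(w(-2), -34)) + 2201 = (-2765 + 3350) + 2201 = 585 + 2201 = 2786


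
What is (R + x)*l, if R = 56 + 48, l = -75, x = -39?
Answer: -4875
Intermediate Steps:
R = 104
(R + x)*l = (104 - 39)*(-75) = 65*(-75) = -4875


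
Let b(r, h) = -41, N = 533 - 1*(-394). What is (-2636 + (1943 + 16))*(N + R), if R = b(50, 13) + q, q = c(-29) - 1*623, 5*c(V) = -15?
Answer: -176020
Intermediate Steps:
c(V) = -3 (c(V) = (1/5)*(-15) = -3)
N = 927 (N = 533 + 394 = 927)
q = -626 (q = -3 - 1*623 = -3 - 623 = -626)
R = -667 (R = -41 - 626 = -667)
(-2636 + (1943 + 16))*(N + R) = (-2636 + (1943 + 16))*(927 - 667) = (-2636 + 1959)*260 = -677*260 = -176020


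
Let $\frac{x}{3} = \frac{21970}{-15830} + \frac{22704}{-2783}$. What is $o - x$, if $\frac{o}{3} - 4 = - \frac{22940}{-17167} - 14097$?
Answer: $- \frac{290459154649074}{6875366333} \approx -42246.0$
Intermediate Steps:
$o = - \frac{725734773}{17167}$ ($o = 12 + 3 \left(- \frac{22940}{-17167} - 14097\right) = 12 + 3 \left(\left(-22940\right) \left(- \frac{1}{17167}\right) - 14097\right) = 12 + 3 \left(\frac{22940}{17167} - 14097\right) = 12 + 3 \left(- \frac{241980259}{17167}\right) = 12 - \frac{725940777}{17167} = - \frac{725734773}{17167} \approx -42275.0$)
$x = - \frac{11469459}{400499}$ ($x = 3 \left(\frac{21970}{-15830} + \frac{22704}{-2783}\right) = 3 \left(21970 \left(- \frac{1}{15830}\right) + 22704 \left(- \frac{1}{2783}\right)\right) = 3 \left(- \frac{2197}{1583} - \frac{2064}{253}\right) = 3 \left(- \frac{3823153}{400499}\right) = - \frac{11469459}{400499} \approx -28.638$)
$o - x = - \frac{725734773}{17167} - - \frac{11469459}{400499} = - \frac{725734773}{17167} + \frac{11469459}{400499} = - \frac{290459154649074}{6875366333}$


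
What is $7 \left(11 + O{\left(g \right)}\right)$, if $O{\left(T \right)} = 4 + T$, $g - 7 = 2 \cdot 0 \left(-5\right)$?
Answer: $154$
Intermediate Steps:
$g = 7$ ($g = 7 + 2 \cdot 0 \left(-5\right) = 7 + 0 \left(-5\right) = 7 + 0 = 7$)
$7 \left(11 + O{\left(g \right)}\right) = 7 \left(11 + \left(4 + 7\right)\right) = 7 \left(11 + 11\right) = 7 \cdot 22 = 154$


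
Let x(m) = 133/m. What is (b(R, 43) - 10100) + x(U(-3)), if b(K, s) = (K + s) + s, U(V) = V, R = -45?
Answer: -30310/3 ≈ -10103.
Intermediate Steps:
b(K, s) = K + 2*s
(b(R, 43) - 10100) + x(U(-3)) = ((-45 + 2*43) - 10100) + 133/(-3) = ((-45 + 86) - 10100) + 133*(-1/3) = (41 - 10100) - 133/3 = -10059 - 133/3 = -30310/3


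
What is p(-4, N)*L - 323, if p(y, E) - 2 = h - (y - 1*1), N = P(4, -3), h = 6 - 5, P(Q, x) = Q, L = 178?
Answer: 1101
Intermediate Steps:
h = 1
N = 4
p(y, E) = 4 - y (p(y, E) = 2 + (1 - (y - 1*1)) = 2 + (1 - (y - 1)) = 2 + (1 - (-1 + y)) = 2 + (1 + (1 - y)) = 2 + (2 - y) = 4 - y)
p(-4, N)*L - 323 = (4 - 1*(-4))*178 - 323 = (4 + 4)*178 - 323 = 8*178 - 323 = 1424 - 323 = 1101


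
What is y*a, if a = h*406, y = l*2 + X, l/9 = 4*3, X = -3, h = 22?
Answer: 1902516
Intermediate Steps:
l = 108 (l = 9*(4*3) = 9*12 = 108)
y = 213 (y = 108*2 - 3 = 216 - 3 = 213)
a = 8932 (a = 22*406 = 8932)
y*a = 213*8932 = 1902516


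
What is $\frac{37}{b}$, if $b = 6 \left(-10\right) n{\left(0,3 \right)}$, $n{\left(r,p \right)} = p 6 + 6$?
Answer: $- \frac{37}{1440} \approx -0.025694$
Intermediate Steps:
$n{\left(r,p \right)} = 6 + 6 p$ ($n{\left(r,p \right)} = 6 p + 6 = 6 + 6 p$)
$b = -1440$ ($b = 6 \left(-10\right) \left(6 + 6 \cdot 3\right) = - 60 \left(6 + 18\right) = \left(-60\right) 24 = -1440$)
$\frac{37}{b} = \frac{37}{-1440} = 37 \left(- \frac{1}{1440}\right) = - \frac{37}{1440}$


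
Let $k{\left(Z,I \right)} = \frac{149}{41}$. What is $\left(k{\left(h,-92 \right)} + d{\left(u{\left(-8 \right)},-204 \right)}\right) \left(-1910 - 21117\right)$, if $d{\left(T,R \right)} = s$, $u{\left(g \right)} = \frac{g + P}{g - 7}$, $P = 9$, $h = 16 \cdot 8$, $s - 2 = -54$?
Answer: $\frac{45662541}{41} \approx 1.1137 \cdot 10^{6}$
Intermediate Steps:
$s = -52$ ($s = 2 - 54 = -52$)
$h = 128$
$k{\left(Z,I \right)} = \frac{149}{41}$ ($k{\left(Z,I \right)} = 149 \cdot \frac{1}{41} = \frac{149}{41}$)
$u{\left(g \right)} = \frac{9 + g}{-7 + g}$ ($u{\left(g \right)} = \frac{g + 9}{g - 7} = \frac{9 + g}{-7 + g}$)
$d{\left(T,R \right)} = -52$
$\left(k{\left(h,-92 \right)} + d{\left(u{\left(-8 \right)},-204 \right)}\right) \left(-1910 - 21117\right) = \left(\frac{149}{41} - 52\right) \left(-1910 - 21117\right) = \left(- \frac{1983}{41}\right) \left(-23027\right) = \frac{45662541}{41}$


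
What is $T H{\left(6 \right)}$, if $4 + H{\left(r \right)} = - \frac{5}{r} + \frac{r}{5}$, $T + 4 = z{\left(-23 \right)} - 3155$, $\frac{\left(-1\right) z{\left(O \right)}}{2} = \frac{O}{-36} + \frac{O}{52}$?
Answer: $\frac{40291741}{3510} \approx 11479.0$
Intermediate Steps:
$z{\left(O \right)} = \frac{2 O}{117}$ ($z{\left(O \right)} = - 2 \left(\frac{O}{-36} + \frac{O}{52}\right) = - 2 \left(O \left(- \frac{1}{36}\right) + O \frac{1}{52}\right) = - 2 \left(- \frac{O}{36} + \frac{O}{52}\right) = - 2 \left(- \frac{O}{117}\right) = \frac{2 O}{117}$)
$T = - \frac{369649}{117}$ ($T = -4 + \left(\frac{2}{117} \left(-23\right) - 3155\right) = -4 - \frac{369181}{117} = - \frac{369649}{117} \approx -3159.4$)
$H{\left(r \right)} = -4 - \frac{5}{r} + \frac{r}{5}$ ($H{\left(r \right)} = -4 + \left(- \frac{5}{r} + \frac{r}{5}\right) = -4 - \frac{5}{r} + \frac{r}{5}$)
$T H{\left(6 \right)} = - \frac{369649 \left(-4 - \frac{5}{6} + \frac{1}{5} \cdot 6\right)}{117} = - \frac{369649 \left(-4 - \frac{5}{6} + \frac{6}{5}\right)}{117} = \left(- \frac{369649}{117}\right) \left(- \frac{109}{30}\right) = \frac{40291741}{3510}$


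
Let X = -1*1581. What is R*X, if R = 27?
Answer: -42687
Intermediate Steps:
X = -1581
R*X = 27*(-1581) = -42687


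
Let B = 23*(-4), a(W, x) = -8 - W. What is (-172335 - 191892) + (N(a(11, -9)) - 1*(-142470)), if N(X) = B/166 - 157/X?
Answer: -349698632/1577 ≈ -2.2175e+5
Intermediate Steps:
B = -92
N(X) = -46/83 - 157/X (N(X) = -92/166 - 157/X = -92*1/166 - 157/X = -46/83 - 157/X)
(-172335 - 191892) + (N(a(11, -9)) - 1*(-142470)) = (-172335 - 191892) + ((-46/83 - 157/(-8 - 1*11)) - 1*(-142470)) = -364227 + ((-46/83 - 157/(-8 - 11)) + 142470) = -364227 + ((-46/83 - 157/(-19)) + 142470) = -364227 + ((-46/83 - 157*(-1/19)) + 142470) = -364227 + ((-46/83 + 157/19) + 142470) = -364227 + (12157/1577 + 142470) = -364227 + 224687347/1577 = -349698632/1577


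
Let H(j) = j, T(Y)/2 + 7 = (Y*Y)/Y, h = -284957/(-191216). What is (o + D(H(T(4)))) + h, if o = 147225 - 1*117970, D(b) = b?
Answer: 5593161741/191216 ≈ 29251.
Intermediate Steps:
h = 284957/191216 (h = -284957*(-1/191216) = 284957/191216 ≈ 1.4902)
T(Y) = -14 + 2*Y (T(Y) = -14 + 2*((Y*Y)/Y) = -14 + 2*(Y²/Y) = -14 + 2*Y)
o = 29255 (o = 147225 - 117970 = 29255)
(o + D(H(T(4)))) + h = (29255 + (-14 + 2*4)) + 284957/191216 = (29255 + (-14 + 8)) + 284957/191216 = (29255 - 6) + 284957/191216 = 29249 + 284957/191216 = 5593161741/191216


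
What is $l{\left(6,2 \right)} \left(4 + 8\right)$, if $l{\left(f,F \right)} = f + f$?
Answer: $144$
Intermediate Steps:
$l{\left(f,F \right)} = 2 f$
$l{\left(6,2 \right)} \left(4 + 8\right) = 2 \cdot 6 \left(4 + 8\right) = 12 \cdot 12 = 144$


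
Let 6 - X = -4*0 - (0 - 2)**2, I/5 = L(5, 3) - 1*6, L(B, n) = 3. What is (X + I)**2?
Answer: 25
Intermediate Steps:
I = -15 (I = 5*(3 - 1*6) = 5*(3 - 6) = 5*(-3) = -15)
X = 10 (X = 6 - (-4*0 - (0 - 2)**2) = 6 - (0 - 1*(-2)**2) = 6 - (0 - 1*4) = 6 - (0 - 4) = 6 - 1*(-4) = 6 + 4 = 10)
(X + I)**2 = (10 - 15)**2 = (-5)**2 = 25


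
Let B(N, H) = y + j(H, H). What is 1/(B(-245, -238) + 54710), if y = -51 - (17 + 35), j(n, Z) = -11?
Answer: 1/54596 ≈ 1.8316e-5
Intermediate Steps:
y = -103 (y = -51 - 1*52 = -51 - 52 = -103)
B(N, H) = -114 (B(N, H) = -103 - 11 = -114)
1/(B(-245, -238) + 54710) = 1/(-114 + 54710) = 1/54596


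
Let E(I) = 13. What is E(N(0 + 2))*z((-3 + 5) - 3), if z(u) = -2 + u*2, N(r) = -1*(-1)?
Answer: -52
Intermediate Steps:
N(r) = 1
z(u) = -2 + 2*u
E(N(0 + 2))*z((-3 + 5) - 3) = 13*(-2 + 2*((-3 + 5) - 3)) = 13*(-2 + 2*(2 - 3)) = 13*(-2 + 2*(-1)) = 13*(-2 - 2) = 13*(-4) = -52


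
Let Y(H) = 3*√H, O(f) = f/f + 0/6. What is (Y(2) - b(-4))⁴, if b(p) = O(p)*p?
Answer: 2308 + 1632*√2 ≈ 4616.0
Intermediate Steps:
O(f) = 1 (O(f) = 1 + 0*(⅙) = 1 + 0 = 1)
b(p) = p (b(p) = 1*p = p)
(Y(2) - b(-4))⁴ = (3*√2 - 1*(-4))⁴ = (3*√2 + 4)⁴ = (4 + 3*√2)⁴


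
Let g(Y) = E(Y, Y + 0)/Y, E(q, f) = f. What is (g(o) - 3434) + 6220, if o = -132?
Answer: 2787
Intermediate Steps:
g(Y) = 1 (g(Y) = (Y + 0)/Y = Y/Y = 1)
(g(o) - 3434) + 6220 = (1 - 3434) + 6220 = -3433 + 6220 = 2787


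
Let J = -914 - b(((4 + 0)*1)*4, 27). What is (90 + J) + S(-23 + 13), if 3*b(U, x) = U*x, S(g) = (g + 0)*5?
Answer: -1018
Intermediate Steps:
S(g) = 5*g (S(g) = g*5 = 5*g)
b(U, x) = U*x/3 (b(U, x) = (U*x)/3 = U*x/3)
J = -1058 (J = -914 - ((4 + 0)*1)*4*27/3 = -914 - (4*1)*4*27/3 = -914 - 4*4*27/3 = -914 - 16*27/3 = -914 - 1*144 = -914 - 144 = -1058)
(90 + J) + S(-23 + 13) = (90 - 1058) + 5*(-23 + 13) = -968 + 5*(-10) = -968 - 50 = -1018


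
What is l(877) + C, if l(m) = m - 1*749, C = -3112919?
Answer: -3112791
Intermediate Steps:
l(m) = -749 + m (l(m) = m - 749 = -749 + m)
l(877) + C = (-749 + 877) - 3112919 = 128 - 3112919 = -3112791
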